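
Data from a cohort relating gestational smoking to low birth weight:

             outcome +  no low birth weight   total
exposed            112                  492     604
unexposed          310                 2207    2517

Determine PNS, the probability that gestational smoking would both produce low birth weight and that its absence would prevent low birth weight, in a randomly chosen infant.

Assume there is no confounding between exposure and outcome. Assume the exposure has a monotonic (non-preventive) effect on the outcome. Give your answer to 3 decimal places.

PNS ≈ 0.062

p₁ = P(outcome | exposed) = 112/604 = 0.18543
p₀ = P(outcome | unexposed) = 310/2517 = 0.12316
Under exogeneity and monotonicity, PNS = p₁ − p₀.
PNS = 0.18543 − 0.12316 = 0.062268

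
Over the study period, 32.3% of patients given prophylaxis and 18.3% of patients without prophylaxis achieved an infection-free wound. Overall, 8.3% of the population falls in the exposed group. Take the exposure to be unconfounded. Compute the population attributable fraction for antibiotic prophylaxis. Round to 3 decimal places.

p₁ = 0.323, p₀ = 0.183.
Overall risk P(Y=1) = π·p₁ + (1−π)·p₀ = 0.083×0.323 + 0.917×0.183 = 0.19462.
Under exogeneity, PAF = [P(Y=1) − p₀] / P(Y=1).
PAF = (0.19462 − 0.183) / 0.19462 ≈ 0.0597

PAF ≈ 0.060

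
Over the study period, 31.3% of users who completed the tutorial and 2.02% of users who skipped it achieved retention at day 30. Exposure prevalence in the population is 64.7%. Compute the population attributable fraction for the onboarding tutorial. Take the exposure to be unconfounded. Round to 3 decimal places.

p₁ = 0.313, p₀ = 0.0202.
Overall risk P(Y=1) = π·p₁ + (1−π)·p₀ = 0.647×0.313 + 0.353×0.0202 = 0.20964.
Under exogeneity, PAF = [P(Y=1) − p₀] / P(Y=1).
PAF = (0.20964 − 0.0202) / 0.20964 ≈ 0.9036

PAF ≈ 0.904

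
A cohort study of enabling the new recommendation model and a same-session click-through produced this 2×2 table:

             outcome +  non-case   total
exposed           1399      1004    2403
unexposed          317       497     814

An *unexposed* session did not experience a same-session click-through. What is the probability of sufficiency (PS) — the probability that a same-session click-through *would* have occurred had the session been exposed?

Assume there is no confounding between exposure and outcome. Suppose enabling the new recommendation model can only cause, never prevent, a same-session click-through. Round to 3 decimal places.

PS ≈ 0.316

p₁ = P(outcome | exposed) = 1399/2403 = 0.58219
p₀ = P(outcome | unexposed) = 317/814 = 0.38943
Under exogeneity and monotonicity, PS = (p₁ − p₀) / (1 − p₀).
PS = (0.58219 − 0.38943) / (1 − 0.38943) = 0.19275 / 0.61057 ≈ 0.3157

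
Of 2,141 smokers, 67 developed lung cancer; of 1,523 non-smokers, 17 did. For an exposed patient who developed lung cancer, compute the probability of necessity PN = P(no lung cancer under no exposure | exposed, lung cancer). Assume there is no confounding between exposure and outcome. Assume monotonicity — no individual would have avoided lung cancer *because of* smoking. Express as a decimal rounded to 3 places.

p₁ = P(outcome | exposed) = 67/2141 = 0.031294
p₀ = P(outcome | unexposed) = 17/1523 = 0.011162
Under exogeneity and monotonicity, PN = (p₁ − p₀) / p₁.
PN = (0.031294 − 0.011162) / 0.031294 = 0.020132 / 0.031294 ≈ 0.6433

PN ≈ 0.643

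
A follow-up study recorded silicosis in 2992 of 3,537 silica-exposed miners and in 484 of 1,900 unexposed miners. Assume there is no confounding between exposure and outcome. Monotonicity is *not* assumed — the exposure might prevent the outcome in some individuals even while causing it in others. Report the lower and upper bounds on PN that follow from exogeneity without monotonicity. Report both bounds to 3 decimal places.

0.699 ≤ PN ≤ 0.881

p₁ = P(outcome | exposed) = 2992/3537 = 0.84591
p₀ = P(outcome | unexposed) = 484/1900 = 0.25474
Under exogeneity alone the bounds on PN are max{0,(p₁−p₀)/p₁} ≤ PN ≤ min{1,(1−p₀)/p₁}.
  lower = (p₁ − p₀)/p₁ = 0.59118 / 0.84591 ≈ 0.6989
  upper = min{1, (1 − p₀)/p₁} = 0.74526 / 0.84591 ≈ 0.8810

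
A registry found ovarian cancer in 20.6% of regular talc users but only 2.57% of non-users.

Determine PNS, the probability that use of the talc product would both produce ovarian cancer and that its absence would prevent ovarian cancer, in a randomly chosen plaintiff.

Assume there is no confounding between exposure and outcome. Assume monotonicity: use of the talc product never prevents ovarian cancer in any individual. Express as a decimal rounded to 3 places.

PNS ≈ 0.180

p₁ = 0.206, p₀ = 0.0257.
Under exogeneity and monotonicity, PNS = p₁ − p₀.
PNS = 0.206 − 0.0257 = 0.1803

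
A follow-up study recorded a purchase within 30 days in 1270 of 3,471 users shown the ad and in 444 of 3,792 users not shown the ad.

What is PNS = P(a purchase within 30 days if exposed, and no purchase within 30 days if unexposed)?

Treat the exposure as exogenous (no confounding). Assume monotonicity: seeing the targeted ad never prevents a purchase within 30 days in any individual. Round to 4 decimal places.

p₁ = P(outcome | exposed) = 1270/3471 = 0.36589
p₀ = P(outcome | unexposed) = 444/3792 = 0.11709
Under exogeneity and monotonicity, PNS = p₁ − p₀.
PNS = 0.36589 − 0.11709 = 0.2488

PNS ≈ 0.2488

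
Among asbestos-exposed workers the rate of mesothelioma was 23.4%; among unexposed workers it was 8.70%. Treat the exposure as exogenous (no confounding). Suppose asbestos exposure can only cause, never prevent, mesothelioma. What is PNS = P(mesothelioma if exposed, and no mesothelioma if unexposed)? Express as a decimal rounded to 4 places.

PNS ≈ 0.1470

p₁ = 0.234, p₀ = 0.087.
Under exogeneity and monotonicity, PNS = p₁ − p₀.
PNS = 0.234 − 0.087 = 0.147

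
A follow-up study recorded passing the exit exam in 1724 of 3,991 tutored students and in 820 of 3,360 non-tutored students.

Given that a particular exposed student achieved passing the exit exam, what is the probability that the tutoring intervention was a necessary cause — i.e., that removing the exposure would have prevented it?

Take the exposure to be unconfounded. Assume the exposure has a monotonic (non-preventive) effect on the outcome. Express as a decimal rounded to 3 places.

p₁ = P(outcome | exposed) = 1724/3991 = 0.43197
p₀ = P(outcome | unexposed) = 820/3360 = 0.24405
Under exogeneity and monotonicity, PN = (p₁ − p₀) / p₁.
PN = (0.43197 − 0.24405) / 0.43197 = 0.18792 / 0.43197 ≈ 0.4350

PN ≈ 0.435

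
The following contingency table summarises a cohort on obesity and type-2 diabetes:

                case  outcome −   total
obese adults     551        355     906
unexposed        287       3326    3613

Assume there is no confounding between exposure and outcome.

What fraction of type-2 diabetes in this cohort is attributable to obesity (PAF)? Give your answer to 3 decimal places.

PAF ≈ 0.572

p₁ = P(outcome | exposed) = 551/906 = 0.60817
p₀ = P(outcome | unexposed) = 287/3613 = 0.079435
Exposure prevalence π = 906/4519 = 0.20049; overall risk P(Y=1) = 0.18544.
Under exogeneity, PAF = [P(Y=1) − p₀]/P(Y=1).
PAF = (0.18544 − 0.079435) / 0.18544 ≈ 0.5716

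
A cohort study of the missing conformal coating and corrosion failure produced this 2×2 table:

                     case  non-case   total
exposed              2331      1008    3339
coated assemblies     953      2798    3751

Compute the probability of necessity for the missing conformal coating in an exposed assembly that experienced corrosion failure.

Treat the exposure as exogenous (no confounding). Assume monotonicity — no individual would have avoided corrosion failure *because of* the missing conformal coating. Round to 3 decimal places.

PN ≈ 0.636

p₁ = P(outcome | exposed) = 2331/3339 = 0.69811
p₀ = P(outcome | unexposed) = 953/3751 = 0.25407
Under exogeneity and monotonicity, PN = (p₁ − p₀) / p₁.
PN = (0.69811 − 0.25407) / 0.69811 = 0.44405 / 0.69811 ≈ 0.6361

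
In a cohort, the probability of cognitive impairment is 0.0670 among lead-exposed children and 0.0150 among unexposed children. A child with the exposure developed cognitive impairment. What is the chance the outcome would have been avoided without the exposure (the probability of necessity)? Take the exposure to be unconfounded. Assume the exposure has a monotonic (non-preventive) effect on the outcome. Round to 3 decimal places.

Let p₁ = 0.067, p₀ = 0.015.
Under exogeneity and monotonicity, PN = (p₁ − p₀) / p₁.
PN = (0.067 − 0.015) / 0.067 = 0.052 / 0.067 ≈ 0.7761

PN ≈ 0.776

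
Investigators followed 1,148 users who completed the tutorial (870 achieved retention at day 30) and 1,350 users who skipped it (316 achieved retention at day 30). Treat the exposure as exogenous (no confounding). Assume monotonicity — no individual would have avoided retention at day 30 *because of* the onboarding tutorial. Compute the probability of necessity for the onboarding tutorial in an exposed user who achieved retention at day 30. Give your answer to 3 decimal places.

PN ≈ 0.691

p₁ = P(outcome | exposed) = 870/1148 = 0.75784
p₀ = P(outcome | unexposed) = 316/1350 = 0.23407
Under exogeneity and monotonicity, PN = (p₁ − p₀) / p₁.
PN = (0.75784 − 0.23407) / 0.75784 = 0.52377 / 0.75784 ≈ 0.6911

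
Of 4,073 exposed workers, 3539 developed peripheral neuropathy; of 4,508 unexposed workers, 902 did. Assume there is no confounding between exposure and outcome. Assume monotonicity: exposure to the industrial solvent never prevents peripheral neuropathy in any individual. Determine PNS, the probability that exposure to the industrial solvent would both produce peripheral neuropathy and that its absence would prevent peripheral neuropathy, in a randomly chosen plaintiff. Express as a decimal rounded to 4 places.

PNS ≈ 0.6688

p₁ = P(outcome | exposed) = 3539/4073 = 0.86889
p₀ = P(outcome | unexposed) = 902/4508 = 0.20009
Under exogeneity and monotonicity, PNS = p₁ − p₀.
PNS = 0.86889 − 0.20009 = 0.6688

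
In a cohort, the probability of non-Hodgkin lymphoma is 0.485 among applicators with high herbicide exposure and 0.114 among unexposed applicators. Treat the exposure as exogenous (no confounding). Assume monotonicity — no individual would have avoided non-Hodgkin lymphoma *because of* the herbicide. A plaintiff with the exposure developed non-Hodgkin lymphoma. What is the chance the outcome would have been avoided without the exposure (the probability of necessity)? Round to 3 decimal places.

PN ≈ 0.765

Let p₁ = 0.485, p₀ = 0.114.
Under exogeneity and monotonicity, PN = (p₁ − p₀) / p₁.
PN = (0.485 − 0.114) / 0.485 = 0.371 / 0.485 ≈ 0.7649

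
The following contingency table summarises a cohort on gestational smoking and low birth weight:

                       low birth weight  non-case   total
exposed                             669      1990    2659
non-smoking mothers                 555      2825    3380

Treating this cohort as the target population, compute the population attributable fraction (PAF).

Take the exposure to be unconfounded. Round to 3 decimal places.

PAF ≈ 0.190

p₁ = P(outcome | exposed) = 669/2659 = 0.2516
p₀ = P(outcome | unexposed) = 555/3380 = 0.1642
Exposure prevalence π = 2659/6039 = 0.4403; overall risk P(Y=1) = 0.20268.
Under exogeneity, PAF = [P(Y=1) − p₀]/P(Y=1).
PAF = (0.20268 − 0.1642) / 0.20268 ≈ 0.1899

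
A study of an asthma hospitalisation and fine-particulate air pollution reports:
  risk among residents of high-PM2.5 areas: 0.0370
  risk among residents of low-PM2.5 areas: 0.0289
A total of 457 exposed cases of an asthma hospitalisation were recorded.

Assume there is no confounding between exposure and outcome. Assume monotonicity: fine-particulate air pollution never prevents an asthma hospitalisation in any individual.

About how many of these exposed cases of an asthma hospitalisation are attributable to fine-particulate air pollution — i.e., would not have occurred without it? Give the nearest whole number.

Let p₁ = 0.037, p₀ = 0.0289.
PN = (p₁ − p₀)/p₁ = (0.037 − 0.0289) / 0.037 ≈ 0.21892.
Attributable cases ≈ PN × (exposed cases) = 0.21892 × 457 ≈ 100.05.

about 100 cases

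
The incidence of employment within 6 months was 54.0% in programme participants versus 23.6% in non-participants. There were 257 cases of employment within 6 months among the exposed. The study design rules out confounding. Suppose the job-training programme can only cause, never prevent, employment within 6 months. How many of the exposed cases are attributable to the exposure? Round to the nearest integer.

p₁ = 0.54, p₀ = 0.236.
PN = (p₁ − p₀)/p₁ = (0.54 − 0.236) / 0.54 ≈ 0.56296.
Attributable cases ≈ PN × (exposed cases) = 0.56296 × 257 ≈ 144.68.

about 145 cases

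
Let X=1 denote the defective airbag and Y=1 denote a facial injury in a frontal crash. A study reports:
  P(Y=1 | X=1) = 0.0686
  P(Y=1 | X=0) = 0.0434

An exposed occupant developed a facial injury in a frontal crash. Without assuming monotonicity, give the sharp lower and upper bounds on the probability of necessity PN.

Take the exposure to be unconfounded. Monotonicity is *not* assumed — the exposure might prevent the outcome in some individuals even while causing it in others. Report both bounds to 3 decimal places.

Let p₁ = 0.0686, p₀ = 0.0434.
Under exogeneity alone the bounds on PN are max{0,(p₁−p₀)/p₁} ≤ PN ≤ min{1,(1−p₀)/p₁}.
  lower = (p₁ − p₀)/p₁ = 0.0252 / 0.0686 ≈ 0.3673
  upper = min{1, (1 − p₀)/p₁} = 0.9566 / 0.0686 ≈ 13.9446 → capped at 1

0.367 ≤ PN ≤ 1.000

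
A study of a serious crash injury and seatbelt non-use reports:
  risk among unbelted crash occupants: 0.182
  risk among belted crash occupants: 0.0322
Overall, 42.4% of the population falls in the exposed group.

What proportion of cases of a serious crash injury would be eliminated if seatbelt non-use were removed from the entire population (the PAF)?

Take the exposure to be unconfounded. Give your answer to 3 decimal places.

PAF ≈ 0.664

Let p₁ = 0.182, p₀ = 0.0322.
Overall risk P(Y=1) = π·p₁ + (1−π)·p₀ = 0.424×0.182 + 0.576×0.0322 = 0.095715.
Under exogeneity, PAF = [P(Y=1) − p₀] / P(Y=1).
PAF = (0.095715 − 0.0322) / 0.095715 ≈ 0.6636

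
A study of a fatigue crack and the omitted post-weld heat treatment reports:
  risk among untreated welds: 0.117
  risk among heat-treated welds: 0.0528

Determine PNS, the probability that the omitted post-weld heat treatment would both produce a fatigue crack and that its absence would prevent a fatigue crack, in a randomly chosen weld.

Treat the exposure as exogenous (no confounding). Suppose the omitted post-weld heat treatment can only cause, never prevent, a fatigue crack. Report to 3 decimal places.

Let p₁ = 0.117, p₀ = 0.0528.
Under exogeneity and monotonicity, PNS = p₁ − p₀.
PNS = 0.117 − 0.0528 = 0.0642

PNS ≈ 0.064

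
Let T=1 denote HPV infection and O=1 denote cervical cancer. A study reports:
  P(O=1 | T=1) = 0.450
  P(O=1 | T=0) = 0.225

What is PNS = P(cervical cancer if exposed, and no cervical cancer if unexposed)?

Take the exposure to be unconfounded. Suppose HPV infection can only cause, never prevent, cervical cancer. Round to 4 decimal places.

PNS ≈ 0.2250

Let p₁ = 0.45, p₀ = 0.225.
Under exogeneity and monotonicity, PNS = p₁ − p₀.
PNS = 0.45 − 0.225 = 0.225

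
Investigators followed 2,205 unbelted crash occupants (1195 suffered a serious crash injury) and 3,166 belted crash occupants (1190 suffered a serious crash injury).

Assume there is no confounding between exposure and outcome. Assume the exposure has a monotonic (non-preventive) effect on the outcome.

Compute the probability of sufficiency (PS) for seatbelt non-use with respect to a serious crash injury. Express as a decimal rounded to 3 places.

PS ≈ 0.266

p₁ = P(outcome | exposed) = 1195/2205 = 0.54195
p₀ = P(outcome | unexposed) = 1190/3166 = 0.37587
Under exogeneity and monotonicity, PS = (p₁ − p₀) / (1 − p₀).
PS = (0.54195 − 0.37587) / (1 − 0.37587) = 0.16608 / 0.62413 ≈ 0.2661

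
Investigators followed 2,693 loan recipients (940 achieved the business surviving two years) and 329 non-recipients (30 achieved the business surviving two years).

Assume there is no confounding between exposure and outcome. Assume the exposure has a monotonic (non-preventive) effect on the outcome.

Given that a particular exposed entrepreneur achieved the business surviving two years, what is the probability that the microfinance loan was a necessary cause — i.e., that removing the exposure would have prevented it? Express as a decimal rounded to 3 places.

PN ≈ 0.739

p₁ = P(outcome | exposed) = 940/2693 = 0.34905
p₀ = P(outcome | unexposed) = 30/329 = 0.091185
Under exogeneity and monotonicity, PN = (p₁ − p₀) / p₁.
PN = (0.34905 − 0.091185) / 0.34905 = 0.25787 / 0.34905 ≈ 0.7388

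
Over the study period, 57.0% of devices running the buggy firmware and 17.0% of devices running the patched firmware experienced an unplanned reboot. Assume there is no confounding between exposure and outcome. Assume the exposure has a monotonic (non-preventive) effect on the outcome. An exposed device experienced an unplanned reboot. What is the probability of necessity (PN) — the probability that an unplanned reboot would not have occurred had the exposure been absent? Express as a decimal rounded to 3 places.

p₁ = 0.57, p₀ = 0.17.
Under exogeneity and monotonicity, PN = (p₁ − p₀) / p₁.
PN = (0.57 − 0.17) / 0.57 = 0.4 / 0.57 ≈ 0.7018

PN ≈ 0.702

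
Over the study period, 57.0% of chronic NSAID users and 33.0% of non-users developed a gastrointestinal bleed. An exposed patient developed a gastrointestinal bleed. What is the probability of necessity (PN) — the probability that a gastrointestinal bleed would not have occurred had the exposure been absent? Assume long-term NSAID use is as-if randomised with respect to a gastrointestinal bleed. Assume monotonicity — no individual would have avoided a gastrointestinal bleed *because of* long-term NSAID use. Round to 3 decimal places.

p₁ = 0.57, p₀ = 0.33.
Under exogeneity and monotonicity, PN = (p₁ − p₀) / p₁.
PN = (0.57 − 0.33) / 0.57 = 0.24 / 0.57 ≈ 0.4211

PN ≈ 0.421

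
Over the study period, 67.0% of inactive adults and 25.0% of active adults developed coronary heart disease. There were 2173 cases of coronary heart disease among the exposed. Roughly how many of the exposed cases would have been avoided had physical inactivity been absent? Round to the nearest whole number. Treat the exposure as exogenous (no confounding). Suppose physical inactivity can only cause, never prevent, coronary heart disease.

about 1362 cases

p₁ = 0.67, p₀ = 0.25.
PN = (p₁ − p₀)/p₁ = (0.67 − 0.25) / 0.67 ≈ 0.62687.
Attributable cases ≈ PN × (exposed cases) = 0.62687 × 2173 ≈ 1362.18.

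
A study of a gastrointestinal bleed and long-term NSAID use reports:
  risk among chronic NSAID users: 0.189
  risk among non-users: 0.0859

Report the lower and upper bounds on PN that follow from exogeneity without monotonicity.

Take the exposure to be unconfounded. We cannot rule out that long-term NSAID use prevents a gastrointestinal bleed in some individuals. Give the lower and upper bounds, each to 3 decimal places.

0.546 ≤ PN ≤ 1.000

Let p₁ = 0.189, p₀ = 0.0859.
Under exogeneity alone the bounds on PN are max{0,(p₁−p₀)/p₁} ≤ PN ≤ min{1,(1−p₀)/p₁}.
  lower = (p₁ − p₀)/p₁ = 0.1031 / 0.189 ≈ 0.5455
  upper = min{1, (1 − p₀)/p₁} = 0.9141 / 0.189 ≈ 4.8365 → capped at 1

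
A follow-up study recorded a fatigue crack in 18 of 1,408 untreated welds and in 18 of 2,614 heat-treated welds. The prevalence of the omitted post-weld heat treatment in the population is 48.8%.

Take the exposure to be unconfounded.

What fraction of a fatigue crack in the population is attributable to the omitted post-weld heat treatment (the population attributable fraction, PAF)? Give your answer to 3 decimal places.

p₁ = P(outcome | exposed) = 18/1408 = 0.012784
p₀ = P(outcome | unexposed) = 18/2614 = 0.006886
Overall risk P(Y=1) = π·p₁ + (1−π)·p₀ = 0.488×0.012784 + 0.512×0.006886 = 0.0097643.
Under exogeneity, PAF = [P(Y=1) − p₀] / P(Y=1).
PAF = (0.0097643 − 0.006886) / 0.0097643 ≈ 0.2948

PAF ≈ 0.295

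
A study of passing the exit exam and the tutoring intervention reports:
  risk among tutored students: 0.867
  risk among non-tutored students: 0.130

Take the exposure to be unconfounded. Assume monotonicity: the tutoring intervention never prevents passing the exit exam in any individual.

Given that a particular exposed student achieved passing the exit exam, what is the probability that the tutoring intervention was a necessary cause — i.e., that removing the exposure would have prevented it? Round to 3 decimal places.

Let p₁ = 0.867, p₀ = 0.13.
Under exogeneity and monotonicity, PN = (p₁ − p₀) / p₁.
PN = (0.867 − 0.13) / 0.867 = 0.737 / 0.867 ≈ 0.8501

PN ≈ 0.850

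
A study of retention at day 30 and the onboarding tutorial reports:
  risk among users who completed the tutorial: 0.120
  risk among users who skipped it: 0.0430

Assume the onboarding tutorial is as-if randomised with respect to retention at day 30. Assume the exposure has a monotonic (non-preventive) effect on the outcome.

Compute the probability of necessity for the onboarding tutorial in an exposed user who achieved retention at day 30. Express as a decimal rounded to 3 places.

PN ≈ 0.642

Let p₁ = 0.12, p₀ = 0.043.
Under exogeneity and monotonicity, PN = (p₁ − p₀) / p₁.
PN = (0.12 − 0.043) / 0.12 = 0.077 / 0.12 ≈ 0.6417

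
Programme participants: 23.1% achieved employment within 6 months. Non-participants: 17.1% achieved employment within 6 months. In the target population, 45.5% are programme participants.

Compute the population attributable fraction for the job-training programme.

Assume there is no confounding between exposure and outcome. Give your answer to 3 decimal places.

PAF ≈ 0.138

p₁ = 0.231, p₀ = 0.171.
Overall risk P(Y=1) = π·p₁ + (1−π)·p₀ = 0.455×0.231 + 0.545×0.171 = 0.1983.
Under exogeneity, PAF = [P(Y=1) − p₀] / P(Y=1).
PAF = (0.1983 − 0.171) / 0.1983 ≈ 0.1377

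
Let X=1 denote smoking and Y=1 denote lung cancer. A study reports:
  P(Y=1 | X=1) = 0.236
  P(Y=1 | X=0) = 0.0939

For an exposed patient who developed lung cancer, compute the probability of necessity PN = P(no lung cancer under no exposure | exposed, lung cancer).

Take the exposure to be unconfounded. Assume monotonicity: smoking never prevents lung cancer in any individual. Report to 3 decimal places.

PN ≈ 0.602

Let p₁ = 0.236, p₀ = 0.0939.
Under exogeneity and monotonicity, PN = (p₁ − p₀) / p₁.
PN = (0.236 − 0.0939) / 0.236 = 0.1421 / 0.236 ≈ 0.6021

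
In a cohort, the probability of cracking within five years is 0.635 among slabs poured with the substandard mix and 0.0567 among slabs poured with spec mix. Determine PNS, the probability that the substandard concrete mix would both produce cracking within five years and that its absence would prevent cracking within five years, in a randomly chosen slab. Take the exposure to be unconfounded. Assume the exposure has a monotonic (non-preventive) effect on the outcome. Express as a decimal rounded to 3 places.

PNS ≈ 0.578

Let p₁ = 0.635, p₀ = 0.0567.
Under exogeneity and monotonicity, PNS = p₁ − p₀.
PNS = 0.635 − 0.0567 = 0.5783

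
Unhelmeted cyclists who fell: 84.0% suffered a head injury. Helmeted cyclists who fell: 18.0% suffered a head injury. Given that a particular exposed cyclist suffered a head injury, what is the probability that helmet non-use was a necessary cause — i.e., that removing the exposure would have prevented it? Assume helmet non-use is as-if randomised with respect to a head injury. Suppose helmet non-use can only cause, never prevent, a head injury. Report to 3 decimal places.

p₁ = 0.84, p₀ = 0.18.
Under exogeneity and monotonicity, PN = (p₁ − p₀) / p₁.
PN = (0.84 − 0.18) / 0.84 = 0.66 / 0.84 ≈ 0.7857

PN ≈ 0.786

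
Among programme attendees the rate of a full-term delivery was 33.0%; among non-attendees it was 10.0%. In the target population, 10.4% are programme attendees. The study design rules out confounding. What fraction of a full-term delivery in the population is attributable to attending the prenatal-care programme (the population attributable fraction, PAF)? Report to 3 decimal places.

PAF ≈ 0.193

p₁ = 0.33, p₀ = 0.1.
Overall risk P(Y=1) = π·p₁ + (1−π)·p₀ = 0.104×0.33 + 0.896×0.1 = 0.12392.
Under exogeneity, PAF = [P(Y=1) − p₀] / P(Y=1).
PAF = (0.12392 − 0.1) / 0.12392 ≈ 0.1930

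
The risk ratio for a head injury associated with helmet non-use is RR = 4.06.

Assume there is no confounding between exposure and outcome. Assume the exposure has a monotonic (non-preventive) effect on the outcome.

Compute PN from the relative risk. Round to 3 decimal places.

PN ≈ 0.754

Under exogeneity and monotonicity, PN = (RR − 1) / RR = 1 − 1/RR.
PN = (4.06 − 1) / 4.06 = 3.06 / 4.06 ≈ 0.7537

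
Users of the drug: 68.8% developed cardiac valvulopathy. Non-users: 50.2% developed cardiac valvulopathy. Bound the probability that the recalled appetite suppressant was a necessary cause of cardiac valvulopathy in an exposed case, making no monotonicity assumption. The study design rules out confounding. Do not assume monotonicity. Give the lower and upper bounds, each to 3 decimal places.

0.270 ≤ PN ≤ 0.724

p₁ = 0.688, p₀ = 0.502.
Under exogeneity alone the bounds on PN are max{0,(p₁−p₀)/p₁} ≤ PN ≤ min{1,(1−p₀)/p₁}.
  lower = (p₁ − p₀)/p₁ = 0.186 / 0.688 ≈ 0.2703
  upper = min{1, (1 − p₀)/p₁} = 0.498 / 0.688 ≈ 0.7238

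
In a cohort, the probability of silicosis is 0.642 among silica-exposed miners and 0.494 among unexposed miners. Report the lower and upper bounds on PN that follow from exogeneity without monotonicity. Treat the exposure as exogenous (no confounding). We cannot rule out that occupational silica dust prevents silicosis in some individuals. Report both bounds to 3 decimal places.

0.231 ≤ PN ≤ 0.788

Let p₁ = 0.642, p₀ = 0.494.
Under exogeneity alone the bounds on PN are max{0,(p₁−p₀)/p₁} ≤ PN ≤ min{1,(1−p₀)/p₁}.
  lower = (p₁ − p₀)/p₁ = 0.148 / 0.642 ≈ 0.2305
  upper = min{1, (1 − p₀)/p₁} = 0.506 / 0.642 ≈ 0.7882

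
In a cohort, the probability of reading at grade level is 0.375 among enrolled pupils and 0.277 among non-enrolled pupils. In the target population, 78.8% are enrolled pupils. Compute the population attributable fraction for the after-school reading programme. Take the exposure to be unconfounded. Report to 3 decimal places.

PAF ≈ 0.218

Let p₁ = 0.375, p₀ = 0.277.
Overall risk P(Y=1) = π·p₁ + (1−π)·p₀ = 0.788×0.375 + 0.212×0.277 = 0.35422.
Under exogeneity, PAF = [P(Y=1) − p₀] / P(Y=1).
PAF = (0.35422 − 0.277) / 0.35422 ≈ 0.2180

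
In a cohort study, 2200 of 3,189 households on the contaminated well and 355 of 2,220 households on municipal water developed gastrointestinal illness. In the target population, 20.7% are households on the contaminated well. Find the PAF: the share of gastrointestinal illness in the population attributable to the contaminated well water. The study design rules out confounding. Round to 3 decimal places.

PAF ≈ 0.407

p₁ = P(outcome | exposed) = 2200/3189 = 0.68987
p₀ = P(outcome | unexposed) = 355/2220 = 0.15991
Overall risk P(Y=1) = π·p₁ + (1−π)·p₀ = 0.207×0.68987 + 0.793×0.15991 = 0.26961.
Under exogeneity, PAF = [P(Y=1) − p₀] / P(Y=1).
PAF = (0.26961 − 0.15991) / 0.26961 ≈ 0.4069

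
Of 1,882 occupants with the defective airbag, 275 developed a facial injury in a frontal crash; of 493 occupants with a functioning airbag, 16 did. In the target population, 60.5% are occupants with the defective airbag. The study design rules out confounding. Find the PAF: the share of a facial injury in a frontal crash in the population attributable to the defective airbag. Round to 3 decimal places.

PAF ≈ 0.679

p₁ = P(outcome | exposed) = 275/1882 = 0.14612
p₀ = P(outcome | unexposed) = 16/493 = 0.032454
Overall risk P(Y=1) = π·p₁ + (1−π)·p₀ = 0.605×0.14612 + 0.395×0.032454 = 0.10122.
Under exogeneity, PAF = [P(Y=1) − p₀] / P(Y=1).
PAF = (0.10122 − 0.032454) / 0.10122 ≈ 0.6794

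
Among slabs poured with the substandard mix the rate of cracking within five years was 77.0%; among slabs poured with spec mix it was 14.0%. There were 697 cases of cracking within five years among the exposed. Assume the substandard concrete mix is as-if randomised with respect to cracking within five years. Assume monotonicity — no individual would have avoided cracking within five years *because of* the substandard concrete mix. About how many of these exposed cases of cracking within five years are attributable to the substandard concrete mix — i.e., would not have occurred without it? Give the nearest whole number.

about 570 cases

p₁ = 0.77, p₀ = 0.14.
PN = (p₁ − p₀)/p₁ = (0.77 − 0.14) / 0.77 ≈ 0.81818.
Attributable cases ≈ PN × (exposed cases) = 0.81818 × 697 ≈ 570.27.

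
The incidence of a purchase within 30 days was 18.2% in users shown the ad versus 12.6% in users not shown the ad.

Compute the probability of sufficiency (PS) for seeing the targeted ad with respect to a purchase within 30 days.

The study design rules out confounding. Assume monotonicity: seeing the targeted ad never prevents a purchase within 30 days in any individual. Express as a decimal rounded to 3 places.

PS ≈ 0.064

p₁ = 0.182, p₀ = 0.126.
Under exogeneity and monotonicity, PS = (p₁ − p₀) / (1 − p₀).
PS = (0.182 − 0.126) / (1 − 0.126) = 0.056 / 0.874 ≈ 0.0641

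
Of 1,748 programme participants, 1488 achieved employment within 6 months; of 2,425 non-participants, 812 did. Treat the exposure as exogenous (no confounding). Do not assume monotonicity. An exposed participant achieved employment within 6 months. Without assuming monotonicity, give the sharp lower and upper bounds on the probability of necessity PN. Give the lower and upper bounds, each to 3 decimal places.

0.607 ≤ PN ≤ 0.781

p₁ = P(outcome | exposed) = 1488/1748 = 0.85126
p₀ = P(outcome | unexposed) = 812/2425 = 0.33485
Under exogeneity alone the bounds on PN are max{0,(p₁−p₀)/p₁} ≤ PN ≤ min{1,(1−p₀)/p₁}.
  lower = (p₁ − p₀)/p₁ = 0.51641 / 0.85126 ≈ 0.6066
  upper = min{1, (1 − p₀)/p₁} = 0.66515 / 0.85126 ≈ 0.7814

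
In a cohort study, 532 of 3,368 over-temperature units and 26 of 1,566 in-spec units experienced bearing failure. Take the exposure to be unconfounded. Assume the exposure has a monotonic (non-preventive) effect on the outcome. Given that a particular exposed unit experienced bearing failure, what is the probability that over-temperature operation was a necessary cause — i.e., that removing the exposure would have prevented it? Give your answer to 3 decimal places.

p₁ = P(outcome | exposed) = 532/3368 = 0.15796
p₀ = P(outcome | unexposed) = 26/1566 = 0.016603
Under exogeneity and monotonicity, PN = (p₁ − p₀) / p₁.
PN = (0.15796 − 0.016603) / 0.15796 = 0.14135 / 0.15796 ≈ 0.8949

PN ≈ 0.895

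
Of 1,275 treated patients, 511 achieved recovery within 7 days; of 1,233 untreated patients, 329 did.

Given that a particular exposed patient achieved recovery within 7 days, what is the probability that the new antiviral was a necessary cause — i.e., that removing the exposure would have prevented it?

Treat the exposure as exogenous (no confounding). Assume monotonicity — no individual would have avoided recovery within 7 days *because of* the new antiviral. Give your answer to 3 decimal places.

PN ≈ 0.334

p₁ = P(outcome | exposed) = 511/1275 = 0.40078
p₀ = P(outcome | unexposed) = 329/1233 = 0.26683
Under exogeneity and monotonicity, PN = (p₁ − p₀) / p₁.
PN = (0.40078 − 0.26683) / 0.40078 = 0.13396 / 0.40078 ≈ 0.3342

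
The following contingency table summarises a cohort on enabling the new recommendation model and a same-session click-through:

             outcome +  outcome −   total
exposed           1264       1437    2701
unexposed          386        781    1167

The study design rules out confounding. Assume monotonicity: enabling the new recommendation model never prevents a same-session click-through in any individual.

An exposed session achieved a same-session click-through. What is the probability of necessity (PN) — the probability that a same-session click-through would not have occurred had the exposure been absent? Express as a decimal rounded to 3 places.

PN ≈ 0.293

p₁ = P(outcome | exposed) = 1264/2701 = 0.46797
p₀ = P(outcome | unexposed) = 386/1167 = 0.33076
Under exogeneity and monotonicity, PN = (p₁ − p₀)/p₁.
PN = (0.46797 − 0.33076) / 0.46797 ≈ 0.2932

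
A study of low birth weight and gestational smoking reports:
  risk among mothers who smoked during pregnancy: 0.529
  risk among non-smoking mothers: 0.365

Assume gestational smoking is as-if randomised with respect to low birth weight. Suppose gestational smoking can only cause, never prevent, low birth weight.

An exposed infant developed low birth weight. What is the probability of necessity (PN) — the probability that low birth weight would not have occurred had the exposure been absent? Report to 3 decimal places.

PN ≈ 0.310

Let p₁ = 0.529, p₀ = 0.365.
Under exogeneity and monotonicity, PN = (p₁ − p₀) / p₁.
PN = (0.529 − 0.365) / 0.529 = 0.164 / 0.529 ≈ 0.3100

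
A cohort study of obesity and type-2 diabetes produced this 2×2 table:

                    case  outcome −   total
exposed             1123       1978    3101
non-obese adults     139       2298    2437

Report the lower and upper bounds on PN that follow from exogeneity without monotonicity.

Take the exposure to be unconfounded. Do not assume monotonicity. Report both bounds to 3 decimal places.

0.842 ≤ PN ≤ 1.000

p₁ = P(outcome | exposed) = 1123/3101 = 0.36214
p₀ = P(outcome | unexposed) = 139/2437 = 0.057037
Under exogeneity alone the bounds on PN are max{0,(p₁−p₀)/p₁} ≤ PN ≤ min{1,(1−p₀)/p₁}.
  lower = (p₁ − p₀)/p₁ = 0.3051 / 0.36214 ≈ 0.8425
  upper = min{1, (1 − p₀)/p₁} = 0.94296 / 0.36214 ≈ 2.6039 → capped at 1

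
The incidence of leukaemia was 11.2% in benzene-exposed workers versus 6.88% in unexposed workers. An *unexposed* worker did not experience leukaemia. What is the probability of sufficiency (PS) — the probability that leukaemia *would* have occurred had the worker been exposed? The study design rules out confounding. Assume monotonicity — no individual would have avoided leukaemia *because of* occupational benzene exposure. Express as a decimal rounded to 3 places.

PS ≈ 0.046

p₁ = 0.112, p₀ = 0.0688.
Under exogeneity and monotonicity, PS = (p₁ − p₀) / (1 − p₀).
PS = (0.112 − 0.0688) / (1 − 0.0688) = 0.0432 / 0.9312 ≈ 0.0464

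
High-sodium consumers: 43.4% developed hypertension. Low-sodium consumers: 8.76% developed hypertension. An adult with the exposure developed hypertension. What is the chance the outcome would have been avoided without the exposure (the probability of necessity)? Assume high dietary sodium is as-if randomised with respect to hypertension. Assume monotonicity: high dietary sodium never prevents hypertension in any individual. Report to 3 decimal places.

p₁ = 0.434, p₀ = 0.0876.
Under exogeneity and monotonicity, PN = (p₁ − p₀) / p₁.
PN = (0.434 − 0.0876) / 0.434 = 0.3464 / 0.434 ≈ 0.7982

PN ≈ 0.798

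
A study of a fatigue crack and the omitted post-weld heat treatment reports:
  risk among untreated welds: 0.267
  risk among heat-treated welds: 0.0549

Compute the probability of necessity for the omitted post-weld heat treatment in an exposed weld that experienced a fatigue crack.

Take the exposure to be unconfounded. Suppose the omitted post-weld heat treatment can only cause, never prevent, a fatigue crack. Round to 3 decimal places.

PN ≈ 0.794

Let p₁ = 0.267, p₀ = 0.0549.
Under exogeneity and monotonicity, PN = (p₁ − p₀) / p₁.
PN = (0.267 − 0.0549) / 0.267 = 0.2121 / 0.267 ≈ 0.7944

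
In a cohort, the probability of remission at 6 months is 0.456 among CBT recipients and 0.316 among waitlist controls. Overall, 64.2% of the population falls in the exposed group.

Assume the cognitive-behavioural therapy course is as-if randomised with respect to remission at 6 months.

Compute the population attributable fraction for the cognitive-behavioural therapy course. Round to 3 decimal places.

Let p₁ = 0.456, p₀ = 0.316.
Overall risk P(Y=1) = π·p₁ + (1−π)·p₀ = 0.642×0.456 + 0.358×0.316 = 0.40588.
Under exogeneity, PAF = [P(Y=1) − p₀] / P(Y=1).
PAF = (0.40588 − 0.316) / 0.40588 ≈ 0.2214

PAF ≈ 0.221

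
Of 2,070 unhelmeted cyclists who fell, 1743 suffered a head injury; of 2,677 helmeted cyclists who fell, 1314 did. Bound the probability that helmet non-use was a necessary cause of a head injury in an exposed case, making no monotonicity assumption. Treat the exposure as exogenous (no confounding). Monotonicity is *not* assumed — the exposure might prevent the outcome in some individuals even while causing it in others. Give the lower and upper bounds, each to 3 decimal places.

p₁ = P(outcome | exposed) = 1743/2070 = 0.84203
p₀ = P(outcome | unexposed) = 1314/2677 = 0.49085
Under exogeneity alone the bounds on PN are max{0,(p₁−p₀)/p₁} ≤ PN ≤ min{1,(1−p₀)/p₁}.
  lower = (p₁ − p₀)/p₁ = 0.35118 / 0.84203 ≈ 0.4171
  upper = min{1, (1 − p₀)/p₁} = 0.50915 / 0.84203 ≈ 0.6047

0.417 ≤ PN ≤ 0.605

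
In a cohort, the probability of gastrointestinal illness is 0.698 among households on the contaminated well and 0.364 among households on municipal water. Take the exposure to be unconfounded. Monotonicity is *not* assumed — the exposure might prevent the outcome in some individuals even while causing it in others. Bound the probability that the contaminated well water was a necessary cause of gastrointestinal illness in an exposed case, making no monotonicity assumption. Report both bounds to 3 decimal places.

0.479 ≤ PN ≤ 0.911

Let p₁ = 0.698, p₀ = 0.364.
Under exogeneity alone the bounds on PN are max{0,(p₁−p₀)/p₁} ≤ PN ≤ min{1,(1−p₀)/p₁}.
  lower = (p₁ − p₀)/p₁ = 0.334 / 0.698 ≈ 0.4785
  upper = min{1, (1 − p₀)/p₁} = 0.636 / 0.698 ≈ 0.9112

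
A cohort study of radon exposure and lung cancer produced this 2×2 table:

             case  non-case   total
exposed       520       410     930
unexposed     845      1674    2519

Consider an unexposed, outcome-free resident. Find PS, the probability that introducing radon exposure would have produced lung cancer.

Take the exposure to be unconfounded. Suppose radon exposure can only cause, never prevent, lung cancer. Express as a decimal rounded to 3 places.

p₁ = P(outcome | exposed) = 520/930 = 0.55914
p₀ = P(outcome | unexposed) = 845/2519 = 0.33545
Under exogeneity and monotonicity, PS = (p₁ − p₀) / (1 − p₀).
PS = (0.55914 − 0.33545) / (1 − 0.33545) = 0.22369 / 0.66455 ≈ 0.3366

PS ≈ 0.337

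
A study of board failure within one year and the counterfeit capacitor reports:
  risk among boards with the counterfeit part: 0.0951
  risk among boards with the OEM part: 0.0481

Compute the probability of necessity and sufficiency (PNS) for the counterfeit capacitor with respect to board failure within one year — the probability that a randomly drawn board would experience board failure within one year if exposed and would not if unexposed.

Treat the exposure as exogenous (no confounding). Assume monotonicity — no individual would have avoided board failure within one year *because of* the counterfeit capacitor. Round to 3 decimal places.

PNS ≈ 0.047

Let p₁ = 0.0951, p₀ = 0.0481.
Under exogeneity and monotonicity, PNS = p₁ − p₀.
PNS = 0.0951 − 0.0481 = 0.047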